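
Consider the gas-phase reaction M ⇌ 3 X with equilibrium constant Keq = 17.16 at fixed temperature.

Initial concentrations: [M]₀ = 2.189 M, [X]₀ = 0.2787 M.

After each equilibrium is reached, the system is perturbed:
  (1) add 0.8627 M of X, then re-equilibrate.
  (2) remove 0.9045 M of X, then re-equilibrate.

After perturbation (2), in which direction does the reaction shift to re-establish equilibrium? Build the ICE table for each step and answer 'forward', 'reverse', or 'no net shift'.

Q₀ = 0.009889 vs Keq = 17.16 ⇒ Q<K, forward
Step 1:
                   M          X
  Initial      2.189     0.2787
  Change     -0.8538      2.562
  Equil        1.335       2.84
  solve Keq expr → x = 0.8538; check Q = 17.16
Then add 0.8627 M of X.
Step 2:
                   M          X
  Initial      1.335      3.703
  Change       0.235     -0.705
  Equil         1.57      2.998
  solve Keq expr → x = -0.235; check Q = 17.16
Then remove 0.9045 M of X.
Step 3:
                   M          X
  Initial       1.57      2.093
  Change     -0.2463     0.7388
  Equil        1.324      2.832
  solve Keq expr → x = 0.2463; check Q = 17.16

Direction: forward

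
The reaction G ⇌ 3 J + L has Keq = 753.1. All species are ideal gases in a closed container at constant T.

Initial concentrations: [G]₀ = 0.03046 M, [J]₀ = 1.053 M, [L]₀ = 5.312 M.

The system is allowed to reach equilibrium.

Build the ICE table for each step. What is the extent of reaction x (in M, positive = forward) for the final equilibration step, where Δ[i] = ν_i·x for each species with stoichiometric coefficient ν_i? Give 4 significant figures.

Q₀ = 203.6 vs Keq = 753.1 ⇒ Q<K, forward
Step 1:
                  G         J         L
  Initial   0.03046     1.053     5.312
  Change   -0.02065   0.06194   0.02065
  Equil    0.009814     1.115     5.333
  solve Keq expr → x = 0.02065; check Q = 753.1

x = 0.02065 M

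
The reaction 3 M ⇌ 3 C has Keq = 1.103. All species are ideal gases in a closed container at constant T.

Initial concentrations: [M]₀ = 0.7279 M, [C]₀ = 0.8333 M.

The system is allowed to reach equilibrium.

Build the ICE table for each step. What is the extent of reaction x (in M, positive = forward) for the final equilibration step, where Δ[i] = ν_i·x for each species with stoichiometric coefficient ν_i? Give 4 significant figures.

x = -0.01332 M

Q₀ = 1.5 vs Keq = 1.103 ⇒ Q>K, reverse
Step 1:
                  M         C
  I          0.7279    0.8333
  C         0.03995  -0.03995
  E          0.7678    0.7934
  solve Keq expr → x = -0.01332; check Q = 1.103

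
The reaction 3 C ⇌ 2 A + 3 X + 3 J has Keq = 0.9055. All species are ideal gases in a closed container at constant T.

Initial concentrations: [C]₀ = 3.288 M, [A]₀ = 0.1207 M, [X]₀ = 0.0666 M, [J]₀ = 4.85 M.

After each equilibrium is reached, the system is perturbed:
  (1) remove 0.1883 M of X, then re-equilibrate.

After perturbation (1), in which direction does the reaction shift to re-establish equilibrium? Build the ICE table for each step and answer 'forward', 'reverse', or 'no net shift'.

Direction: forward

Q₀ = 1.3812e-05 vs Keq = 0.9055 ⇒ Q<K, forward
Step 1:
                  C         A         X         J
  init        3.288    0.1207    0.0666      4.85
  Δ         -0.6353    0.4235    0.6353    0.6353
  eq          2.653    0.5442    0.7019     5.485
  solve Keq expr → x = 0.2118; check Q = 0.9055
Then remove 0.1883 M of X.
Step 2:
                  C         A         X         J
  init        2.653    0.5442    0.5136     5.485
  Δ         -0.1003   0.06688    0.1003    0.1003
  eq          2.552    0.6111    0.6139     5.586
  solve Keq expr → x = 0.03344; check Q = 0.9055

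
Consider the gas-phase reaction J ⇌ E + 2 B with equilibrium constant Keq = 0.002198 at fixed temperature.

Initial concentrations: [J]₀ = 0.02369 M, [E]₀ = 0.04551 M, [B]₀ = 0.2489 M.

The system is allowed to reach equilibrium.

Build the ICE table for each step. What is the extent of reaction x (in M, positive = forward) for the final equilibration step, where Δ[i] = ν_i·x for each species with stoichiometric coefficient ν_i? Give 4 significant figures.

x = -0.0405 M

Q₀ = 0.119 vs Keq = 0.002198 ⇒ Q>K, reverse
Step 1:
                    J           E           B
  I           0.02369     0.04551      0.2489
  C            0.0405     -0.0405    -0.08101
  E           0.06419    0.005006      0.1679
  solve Keq expr → x = -0.0405; check Q = 0.002198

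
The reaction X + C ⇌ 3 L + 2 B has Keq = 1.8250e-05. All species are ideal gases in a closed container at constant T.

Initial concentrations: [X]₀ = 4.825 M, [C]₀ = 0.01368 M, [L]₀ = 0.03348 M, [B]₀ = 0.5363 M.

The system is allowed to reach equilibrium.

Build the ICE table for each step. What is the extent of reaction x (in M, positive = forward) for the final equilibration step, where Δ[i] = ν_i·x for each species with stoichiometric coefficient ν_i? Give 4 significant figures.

x = -0.005108 M

Q₀ = 1.6353e-04 vs Keq = 1.8250e-05 ⇒ Q>K, reverse
Step 1:
                    X           C           L           B
  Initial       4.825     0.01368     0.03348      0.5363
  Change     0.005108    0.005108    -0.01532    -0.01022
  Equil          4.83     0.01879     0.01816      0.5261
  solve Keq expr → x = -0.005108; check Q = 1.8250e-05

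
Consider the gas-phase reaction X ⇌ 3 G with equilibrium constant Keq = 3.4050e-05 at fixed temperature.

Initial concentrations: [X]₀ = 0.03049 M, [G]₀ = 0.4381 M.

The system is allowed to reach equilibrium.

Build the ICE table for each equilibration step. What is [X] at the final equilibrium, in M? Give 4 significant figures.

Q₀ = 2.758 vs Keq = 3.4050e-05 ⇒ Q>K, reverse
Step 1:
                    X           G
  Initial     0.03049      0.4381
  Change         0.14     -0.4201
  Equil        0.1705     0.01797
  solve Keq expr → x = -0.14; check Q = 3.4050e-05

[X]_eq = 0.1705 M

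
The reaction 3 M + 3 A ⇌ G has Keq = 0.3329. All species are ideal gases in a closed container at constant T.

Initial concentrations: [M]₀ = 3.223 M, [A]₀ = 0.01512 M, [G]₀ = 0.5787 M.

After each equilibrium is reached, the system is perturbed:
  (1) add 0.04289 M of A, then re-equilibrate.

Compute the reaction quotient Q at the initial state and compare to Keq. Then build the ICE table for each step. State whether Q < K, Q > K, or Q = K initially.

Q₀ = 5001 vs Keq = 0.3329 ⇒ Q>K, reverse
Step 1:
                    M           A           G
  Initial       3.223     0.01512      0.5787
  Change       0.3045      0.3045     -0.1015
  Equil         3.528      0.3196      0.4772
  solve Keq expr → x = -0.1015; check Q = 0.3329
Then add 0.04289 M of A.
Step 2:
                    M           A           G
  Initial       3.528      0.3625      0.4772
  Change     -0.03678    -0.03678     0.01226
  Equil         3.491      0.3257      0.4895
  solve Keq expr → x = 0.01226; check Q = 0.3329

Q₀ = 5001; Q > K (proceeds reverse)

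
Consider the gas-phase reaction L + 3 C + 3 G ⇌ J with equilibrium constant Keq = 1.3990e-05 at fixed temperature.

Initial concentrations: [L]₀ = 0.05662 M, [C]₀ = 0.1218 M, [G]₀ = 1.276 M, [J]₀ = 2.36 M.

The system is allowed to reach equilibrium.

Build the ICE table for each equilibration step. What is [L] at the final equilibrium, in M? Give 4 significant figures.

Q₀ = 1.1103e+04 vs Keq = 1.3990e-05 ⇒ Q>K, reverse
Step 1:
                  L         C         G         J
  I         0.05662    0.1218     1.276      2.36
  C           1.639     4.917     4.917    -1.639
  E           1.696     5.039     6.193     0.721
  solve Keq expr → x = -1.639; check Q = 1.3990e-05

[L]_eq = 1.696 M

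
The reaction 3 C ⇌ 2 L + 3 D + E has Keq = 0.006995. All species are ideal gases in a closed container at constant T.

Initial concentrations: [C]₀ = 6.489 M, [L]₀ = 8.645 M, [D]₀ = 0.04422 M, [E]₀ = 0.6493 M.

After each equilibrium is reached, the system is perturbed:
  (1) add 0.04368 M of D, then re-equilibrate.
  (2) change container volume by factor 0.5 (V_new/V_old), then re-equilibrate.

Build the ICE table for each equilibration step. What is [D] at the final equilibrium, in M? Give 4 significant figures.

[D]_eq = 0.3305 M

Q₀ = 1.5357e-05 vs Keq = 0.006995 ⇒ Q<K, forward
Step 1:
                   C          L          D          E
  I            6.489      8.645    0.04422     0.6493
  C          -0.2644     0.1763     0.2644    0.08814
  E            6.225      8.821     0.3086     0.7374
  solve Keq expr → x = 0.08814; check Q = 0.006995
Then add 0.04368 M of D.
Step 2:
                   C          L          D          E
  I            6.225      8.821     0.3523     0.7374
  C          0.03926   -0.02617   -0.03926   -0.01309
  E            6.264      8.795     0.3131     0.7244
  solve Keq expr → x = -0.01309; check Q = 0.006995
Then change container volume by factor 0.5 (V_new/V_old).
Step 3:
                   C          L          D          E
  I            12.53      17.59     0.6261      1.449
  C           0.2956    -0.1971    -0.2956   -0.09853
  E            12.82      17.39     0.3305       1.35
  solve Keq expr → x = -0.09853; check Q = 0.006995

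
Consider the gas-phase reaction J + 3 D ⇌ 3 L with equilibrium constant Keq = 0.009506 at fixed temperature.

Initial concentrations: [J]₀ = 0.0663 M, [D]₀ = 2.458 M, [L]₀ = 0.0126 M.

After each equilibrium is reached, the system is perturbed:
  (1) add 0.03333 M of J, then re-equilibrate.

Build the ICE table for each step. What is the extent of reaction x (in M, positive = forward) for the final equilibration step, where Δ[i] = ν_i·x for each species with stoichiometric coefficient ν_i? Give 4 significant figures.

Q₀ = 2.0317e-06 vs Keq = 0.009506 ⇒ Q<K, forward
Step 1:
                   J          D          L
  Initial     0.0663      2.458     0.0126
  Change    -0.04287    -0.1286     0.1286
  Equil      0.02343      2.329     0.1412
  solve Keq expr → x = 0.04287; check Q = 0.009506
Then add 0.03333 M of J.
Step 2:
                   J          D          L
  Initial    0.05676      2.329     0.1412
  Change    -0.01095   -0.03286    0.03286
  Equil      0.04581      2.297     0.1741
  solve Keq expr → x = 0.01095; check Q = 0.009506

x = 0.01095 M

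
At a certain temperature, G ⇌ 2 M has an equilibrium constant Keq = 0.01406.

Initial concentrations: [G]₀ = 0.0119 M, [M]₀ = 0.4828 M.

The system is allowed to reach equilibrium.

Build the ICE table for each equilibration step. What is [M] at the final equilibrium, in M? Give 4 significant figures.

[M]_eq = 0.05627 M

Q₀ = 19.59 vs Keq = 0.01406 ⇒ Q>K, reverse
Step 1:
                  G         M
  init       0.0119    0.4828
  Δ          0.2133   -0.4265
  eq         0.2252   0.05627
  solve Keq expr → x = -0.2133; check Q = 0.01406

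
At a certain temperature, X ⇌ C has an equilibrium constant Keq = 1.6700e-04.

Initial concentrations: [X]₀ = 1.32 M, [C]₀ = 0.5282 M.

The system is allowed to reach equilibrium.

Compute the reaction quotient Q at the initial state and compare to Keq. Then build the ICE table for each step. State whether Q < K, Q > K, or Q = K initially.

Q₀ = 0.4002; Q > K (proceeds reverse)

Q₀ = 0.4002 vs Keq = 1.6700e-04 ⇒ Q>K, reverse
Step 1:
                    X           C
  I              1.32      0.5282
  C            0.5279     -0.5279
  E             1.848  3.0860e-04
  solve Keq expr → x = -0.5279; check Q = 1.6700e-04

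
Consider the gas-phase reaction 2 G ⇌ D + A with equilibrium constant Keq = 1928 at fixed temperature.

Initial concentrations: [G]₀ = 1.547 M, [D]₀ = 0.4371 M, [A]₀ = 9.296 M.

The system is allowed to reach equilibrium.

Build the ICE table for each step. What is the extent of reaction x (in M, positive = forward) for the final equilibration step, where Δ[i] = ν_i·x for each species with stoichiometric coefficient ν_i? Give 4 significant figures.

x = 0.7345 M

Q₀ = 1.698 vs Keq = 1928 ⇒ Q<K, forward
Step 1:
                   G          D          A
  init         1.547     0.4371      9.296
  Δ           -1.469     0.7345     0.7345
  eq         0.07807      1.172      10.03
  solve Keq expr → x = 0.7345; check Q = 1928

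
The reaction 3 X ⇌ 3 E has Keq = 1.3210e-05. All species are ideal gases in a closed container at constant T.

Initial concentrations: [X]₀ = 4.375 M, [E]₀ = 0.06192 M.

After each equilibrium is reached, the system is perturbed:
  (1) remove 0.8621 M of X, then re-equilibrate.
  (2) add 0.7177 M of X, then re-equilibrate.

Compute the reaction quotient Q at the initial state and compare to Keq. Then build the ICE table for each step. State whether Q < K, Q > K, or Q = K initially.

Q₀ = 2.8350e-06; Q < K (proceeds forward)

Q₀ = 2.8350e-06 vs Keq = 1.3210e-05 ⇒ Q<K, forward
Step 1:
                   X          E
  init         4.375    0.06192
  Δ         -0.04054    0.04054
  eq           4.334     0.1025
  solve Keq expr → x = 0.01351; check Q = 1.3210e-05
Then remove 0.8621 M of X.
Step 2:
                   X          E
  init         3.472     0.1025
  Δ          0.01991   -0.01991
  eq           3.492    0.08255
  solve Keq expr → x = -0.006636; check Q = 1.3210e-05
Then add 0.7177 M of X.
Step 3:
                   X          E
  init          4.21    0.08255
  Δ         -0.01657    0.01657
  eq           4.193    0.09913
  solve Keq expr → x = 0.005525; check Q = 1.3210e-05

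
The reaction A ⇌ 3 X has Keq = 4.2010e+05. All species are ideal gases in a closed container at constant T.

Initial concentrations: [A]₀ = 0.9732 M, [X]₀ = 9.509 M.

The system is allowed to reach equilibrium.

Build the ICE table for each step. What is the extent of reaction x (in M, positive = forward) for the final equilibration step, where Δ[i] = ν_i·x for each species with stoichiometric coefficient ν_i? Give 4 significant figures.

Q₀ = 883.5 vs Keq = 4.2010e+05 ⇒ Q<K, forward
Step 1:
                   A          X
  Initial     0.9732      9.509
  Change     -0.9686      2.906
  Equil     0.004555      12.41
  solve Keq expr → x = 0.9686; check Q = 4.2010e+05

x = 0.9686 M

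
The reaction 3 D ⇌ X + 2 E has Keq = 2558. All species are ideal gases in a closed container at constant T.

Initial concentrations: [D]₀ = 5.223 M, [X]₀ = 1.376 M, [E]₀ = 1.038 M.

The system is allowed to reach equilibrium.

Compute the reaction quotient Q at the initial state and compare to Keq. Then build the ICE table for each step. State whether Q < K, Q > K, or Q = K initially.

Q₀ = 0.01041; Q < K (proceeds forward)

Q₀ = 0.01041 vs Keq = 2558 ⇒ Q<K, forward
Step 1:
                    D           X           E
  I             5.223       1.376       1.038
  C            -4.942       1.647       3.295
  E             0.281       3.023       4.333
  solve Keq expr → x = 1.647; check Q = 2558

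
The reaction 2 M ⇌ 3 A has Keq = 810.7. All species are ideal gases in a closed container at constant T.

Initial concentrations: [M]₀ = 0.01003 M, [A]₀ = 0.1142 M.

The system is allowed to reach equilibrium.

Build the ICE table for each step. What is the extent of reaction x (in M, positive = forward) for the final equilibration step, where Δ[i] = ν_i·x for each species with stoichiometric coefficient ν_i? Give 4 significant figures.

x = 0.004221 M

Q₀ = 14.8 vs Keq = 810.7 ⇒ Q<K, forward
Step 1:
                  M         A
  init      0.01003    0.1142
  Δ       -0.008443   0.01266
  eq       0.001587    0.1269
  solve Keq expr → x = 0.004221; check Q = 810.7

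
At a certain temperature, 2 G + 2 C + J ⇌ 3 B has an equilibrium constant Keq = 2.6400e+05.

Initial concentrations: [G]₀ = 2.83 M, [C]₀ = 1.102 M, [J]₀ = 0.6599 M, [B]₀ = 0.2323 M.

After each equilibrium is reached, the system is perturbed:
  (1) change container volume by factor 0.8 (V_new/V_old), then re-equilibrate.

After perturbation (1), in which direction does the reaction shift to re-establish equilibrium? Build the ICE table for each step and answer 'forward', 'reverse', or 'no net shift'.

Direction: forward

Q₀ = 0.001953 vs Keq = 2.6400e+05 ⇒ Q<K, forward
Step 1:
                   G          C          J          B
  I             2.83      1.102     0.6599     0.2323
  C           -1.093     -1.093    -0.5467       1.64
  E            1.737   0.008537     0.1132      1.872
  solve Keq expr → x = 0.5467; check Q = 2.6400e+05
Then change container volume by factor 0.8 (V_new/V_old).
Step 2:
                   G          C          J          B
  I            2.171    0.01067     0.1415      2.341
  C        -0.002077  -0.002077  -0.001039   0.003116
  E            2.169   0.008593     0.1404      2.344
  solve Keq expr → x = 0.001039; check Q = 2.6400e+05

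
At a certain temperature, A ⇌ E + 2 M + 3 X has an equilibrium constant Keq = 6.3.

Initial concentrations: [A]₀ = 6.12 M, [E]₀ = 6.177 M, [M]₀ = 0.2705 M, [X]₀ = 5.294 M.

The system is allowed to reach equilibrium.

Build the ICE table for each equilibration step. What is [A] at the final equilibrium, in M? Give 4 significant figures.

Q₀ = 10.96 vs Keq = 6.3 ⇒ Q>K, reverse
Step 1:
                   A          E          M          X
  init          6.12      6.177     0.2705      5.294
  Δ          0.02956   -0.02956   -0.05912   -0.08867
  eq            6.15      6.147     0.2114      5.205
  solve Keq expr → x = -0.02956; check Q = 6.3

[A]_eq = 6.15 M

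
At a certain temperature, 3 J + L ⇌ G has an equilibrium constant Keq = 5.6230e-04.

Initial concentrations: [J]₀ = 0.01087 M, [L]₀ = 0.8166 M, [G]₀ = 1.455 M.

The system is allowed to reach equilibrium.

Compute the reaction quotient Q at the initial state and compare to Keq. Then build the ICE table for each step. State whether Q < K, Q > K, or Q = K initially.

Q₀ = 1.3873e+06 vs Keq = 5.6230e-04 ⇒ Q>K, reverse
Step 1:
                   J          L          G
  init       0.01087     0.8166      1.455
  Δ            4.107      1.369     -1.369
  eq           4.118      2.186    0.08585
  solve Keq expr → x = -1.369; check Q = 5.6230e-04

Q₀ = 1.3873e+06; Q > K (proceeds reverse)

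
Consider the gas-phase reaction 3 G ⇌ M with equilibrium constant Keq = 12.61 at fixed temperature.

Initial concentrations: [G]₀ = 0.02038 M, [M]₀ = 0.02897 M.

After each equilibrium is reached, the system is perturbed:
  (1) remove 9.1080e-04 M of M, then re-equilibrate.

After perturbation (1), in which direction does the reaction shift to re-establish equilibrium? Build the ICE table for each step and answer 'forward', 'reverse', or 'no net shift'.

Q₀ = 3422 vs Keq = 12.61 ⇒ Q>K, reverse
Step 1:
                  G         M
  Initial   0.02038   0.02897
  Change     0.0641  -0.02137
  Equil     0.08448  0.007603
  solve Keq expr → x = -0.02137; check Q = 12.61
Then remove 9.1080e-04 M of M.
Step 2:
                  G         M
  Initial   0.08448  0.006692
  Change  -0.001522 5.0728e-04
  Equil     0.08296    0.0072
  solve Keq expr → x = 5.0728e-04; check Q = 12.61

Direction: forward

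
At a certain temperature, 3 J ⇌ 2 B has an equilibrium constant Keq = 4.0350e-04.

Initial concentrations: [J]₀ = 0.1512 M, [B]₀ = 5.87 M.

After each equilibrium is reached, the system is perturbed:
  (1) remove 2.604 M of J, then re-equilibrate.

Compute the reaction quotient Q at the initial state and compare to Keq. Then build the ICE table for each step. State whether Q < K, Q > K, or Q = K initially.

Q₀ = 9968; Q > K (proceeds reverse)

Q₀ = 9968 vs Keq = 4.0350e-04 ⇒ Q>K, reverse
Step 1:
                    J           B
  init         0.1512        5.87
  Δ             8.092      -5.395
  eq            8.243      0.4754
  solve Keq expr → x = -2.697; check Q = 4.0350e-04
Then remove 2.604 M of J.
Step 2:
                    J           B
  init          5.639      0.4754
  Δ            0.2793     -0.1862
  eq            5.918      0.2892
  solve Keq expr → x = -0.09309; check Q = 4.0350e-04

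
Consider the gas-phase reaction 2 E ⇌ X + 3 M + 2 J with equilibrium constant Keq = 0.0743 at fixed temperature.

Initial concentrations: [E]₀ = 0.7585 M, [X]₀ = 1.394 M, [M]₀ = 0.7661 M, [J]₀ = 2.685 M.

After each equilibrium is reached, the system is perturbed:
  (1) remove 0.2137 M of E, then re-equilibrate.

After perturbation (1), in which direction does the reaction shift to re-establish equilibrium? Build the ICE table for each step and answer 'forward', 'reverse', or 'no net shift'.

Direction: reverse

Q₀ = 7.854 vs Keq = 0.0743 ⇒ Q>K, reverse
Step 1:
                  E         X         M         J
  Initial    0.7585     1.394    0.7661     2.685
  Change     0.3509   -0.1755   -0.5264   -0.3509
  Equil       1.109     1.219    0.2397     2.334
  solve Keq expr → x = -0.1755; check Q = 0.0743
Then remove 0.2137 M of E.
Step 2:
                  E         X         M         J
  Initial    0.8957     1.219    0.2397     2.334
  Change    0.01827 -0.009137  -0.02741  -0.01827
  Equil       0.914     1.209    0.2123     2.316
  solve Keq expr → x = -0.009137; check Q = 0.0743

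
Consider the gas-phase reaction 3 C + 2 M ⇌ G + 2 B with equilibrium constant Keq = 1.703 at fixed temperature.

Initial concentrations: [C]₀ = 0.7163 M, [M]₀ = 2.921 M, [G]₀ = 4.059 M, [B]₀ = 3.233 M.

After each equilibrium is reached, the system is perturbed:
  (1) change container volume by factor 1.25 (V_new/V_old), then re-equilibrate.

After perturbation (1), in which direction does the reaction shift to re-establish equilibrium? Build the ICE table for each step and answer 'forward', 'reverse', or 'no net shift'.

Direction: reverse

Q₀ = 13.53 vs Keq = 1.703 ⇒ Q>K, reverse
Step 1:
                    C           M           G           B
  Initial      0.7163       2.921       4.059       3.233
  Change       0.5025       0.335     -0.1675      -0.335
  Equil         1.219       3.256       3.892       2.898
  solve Keq expr → x = -0.1675; check Q = 1.703
Then change container volume by factor 1.25 (V_new/V_old).
Step 2:
                    C           M           G           B
  Initial       0.975       2.605       3.113       2.318
  Change       0.1085     0.07231    -0.03616    -0.07231
  Equil         1.083       2.677       3.077       2.246
  solve Keq expr → x = -0.03616; check Q = 1.703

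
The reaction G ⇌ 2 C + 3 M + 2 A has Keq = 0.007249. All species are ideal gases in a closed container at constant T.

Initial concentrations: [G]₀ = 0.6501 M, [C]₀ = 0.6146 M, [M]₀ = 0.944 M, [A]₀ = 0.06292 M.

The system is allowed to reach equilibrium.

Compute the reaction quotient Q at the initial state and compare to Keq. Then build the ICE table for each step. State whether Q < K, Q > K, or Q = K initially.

Q₀ = 0.001935 vs Keq = 0.007249 ⇒ Q<K, forward
Step 1:
                  G         C         M         A
  Initial    0.6501    0.6146     0.944   0.06292
  Change    -0.0199    0.0398   0.05969    0.0398
  Equil      0.6302    0.6544     1.004    0.1027
  solve Keq expr → x = 0.0199; check Q = 0.007249

Q₀ = 0.001935; Q < K (proceeds forward)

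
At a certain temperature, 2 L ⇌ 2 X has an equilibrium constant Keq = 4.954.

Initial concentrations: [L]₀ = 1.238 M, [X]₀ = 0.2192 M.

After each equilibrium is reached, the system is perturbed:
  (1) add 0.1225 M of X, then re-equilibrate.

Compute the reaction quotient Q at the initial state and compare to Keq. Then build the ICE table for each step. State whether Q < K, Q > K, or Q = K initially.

Q₀ = 0.03135; Q < K (proceeds forward)

Q₀ = 0.03135 vs Keq = 4.954 ⇒ Q<K, forward
Step 1:
                  L         X
  Initial     1.238    0.2192
  Change    -0.7863    0.7863
  Equil      0.4517     1.005
  solve Keq expr → x = 0.3931; check Q = 4.954
Then add 0.1225 M of X.
Step 2:
                  L         X
  Initial    0.4517     1.128
  Change    0.03798  -0.03798
  Equil      0.4897      1.09
  solve Keq expr → x = -0.01899; check Q = 4.954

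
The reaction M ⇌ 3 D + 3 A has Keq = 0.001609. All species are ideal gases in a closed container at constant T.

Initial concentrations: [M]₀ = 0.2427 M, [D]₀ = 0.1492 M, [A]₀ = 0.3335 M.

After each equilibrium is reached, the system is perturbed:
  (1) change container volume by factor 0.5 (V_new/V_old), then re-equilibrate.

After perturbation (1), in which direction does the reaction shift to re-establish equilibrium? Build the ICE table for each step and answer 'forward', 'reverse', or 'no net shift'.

Direction: reverse

Q₀ = 5.0760e-04 vs Keq = 0.001609 ⇒ Q<K, forward
Step 1:
                   M          D          A
  I           0.2427     0.1492     0.3335
  C         -0.01392    0.04177    0.04177
  E           0.2288      0.191     0.3753
  solve Keq expr → x = 0.01392; check Q = 0.001609
Then change container volume by factor 0.5 (V_new/V_old).
Step 2:
                   M          D          A
  I           0.4576     0.3819     0.7505
  C          0.06921    -0.2076    -0.2076
  E           0.5268     0.1743     0.5429
  solve Keq expr → x = -0.06921; check Q = 0.001609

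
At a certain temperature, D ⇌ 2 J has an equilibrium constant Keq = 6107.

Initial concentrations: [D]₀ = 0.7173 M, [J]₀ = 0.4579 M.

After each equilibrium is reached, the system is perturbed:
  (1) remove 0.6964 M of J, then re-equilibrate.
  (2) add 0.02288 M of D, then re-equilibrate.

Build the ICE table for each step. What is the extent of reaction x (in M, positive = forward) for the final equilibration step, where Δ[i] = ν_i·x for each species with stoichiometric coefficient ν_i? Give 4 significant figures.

Q₀ = 0.2923 vs Keq = 6107 ⇒ Q<K, forward
Step 1:
                   D          J
  I           0.7173     0.4579
  C          -0.7167      1.433
  E       5.8574e-04      1.891
  solve Keq expr → x = 0.7167; check Q = 6107
Then remove 0.6964 M of J.
Step 2:
                   D          J
  I       5.8574e-04      1.195
  C       -3.5166e-04 7.0332e-04
  E       2.3408e-04      1.196
  solve Keq expr → x = 3.5166e-04; check Q = 6107
Then add 0.02288 M of D.
Step 3:
                   D          J
  I          0.02311      1.196
  C         -0.02286    0.04572
  E       2.5233e-04      1.241
  solve Keq expr → x = 0.02286; check Q = 6107

x = 0.02286 M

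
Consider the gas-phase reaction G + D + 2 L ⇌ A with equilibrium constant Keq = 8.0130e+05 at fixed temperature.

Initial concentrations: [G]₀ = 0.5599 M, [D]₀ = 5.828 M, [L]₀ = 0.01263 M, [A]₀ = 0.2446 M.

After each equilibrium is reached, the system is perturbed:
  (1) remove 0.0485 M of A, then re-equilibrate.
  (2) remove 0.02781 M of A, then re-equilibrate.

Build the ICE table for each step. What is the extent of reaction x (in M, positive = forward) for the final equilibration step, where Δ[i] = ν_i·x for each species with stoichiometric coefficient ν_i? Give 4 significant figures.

Q₀ = 469.9 vs Keq = 8.0130e+05 ⇒ Q<K, forward
Step 1:
                  G         D         L         A
  Initial    0.5599     5.828   0.01263    0.2446
  Change  -0.006159 -0.006159  -0.01232  0.006159
  Equil      0.5537     5.822 3.1156e-04    0.2508
  solve Keq expr → x = 0.006159; check Q = 8.0130e+05
Then remove 0.0485 M of A.
Step 2:
                  G         D         L         A
  Initial    0.5537     5.822 3.1156e-04    0.2023
  Change  -1.5866e-05 -1.5866e-05 -3.1732e-05 1.5866e-05
  Equil      0.5537     5.822 2.7983e-04    0.2023
  solve Keq expr → x = 1.5866e-05; check Q = 8.0130e+05
Then remove 0.02781 M of A.
Step 3:
                  G         D         L         A
  Initial    0.5537     5.822 2.7983e-04    0.1745
  Change  -9.9687e-06 -9.9687e-06 -1.9937e-05 9.9687e-06
  Equil      0.5537     5.822 2.5989e-04    0.1745
  solve Keq expr → x = 9.9687e-06; check Q = 8.0130e+05

x = 9.9687e-06 M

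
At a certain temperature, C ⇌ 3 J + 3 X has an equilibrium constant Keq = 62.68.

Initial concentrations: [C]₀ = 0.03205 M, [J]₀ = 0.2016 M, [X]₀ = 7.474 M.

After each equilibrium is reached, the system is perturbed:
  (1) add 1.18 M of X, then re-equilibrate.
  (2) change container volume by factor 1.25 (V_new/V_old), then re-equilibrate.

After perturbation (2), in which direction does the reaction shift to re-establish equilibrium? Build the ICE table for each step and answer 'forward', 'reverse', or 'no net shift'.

Q₀ = 106.7 vs Keq = 62.68 ⇒ Q>K, reverse
Step 1:
                   C          J          X
  init       0.03205     0.2016      7.474
  Δ         0.006952   -0.02086   -0.02086
  eq           0.039     0.1807      7.453
  solve Keq expr → x = -0.006952; check Q = 62.68
Then add 1.18 M of X.
Step 2:
                   C          J          X
  init         0.039     0.1807      8.633
  Δ         0.005705   -0.01712   -0.01712
  eq         0.04471     0.1636      8.616
  solve Keq expr → x = -0.005705; check Q = 62.68
Then change container volume by factor 1.25 (V_new/V_old).
Step 3:
                   C          J          X
  init       0.03577     0.1309      6.893
  Δ         -0.01161    0.03484    0.03484
  eq         0.02415     0.1657      6.928
  solve Keq expr → x = 0.01161; check Q = 62.68

Direction: forward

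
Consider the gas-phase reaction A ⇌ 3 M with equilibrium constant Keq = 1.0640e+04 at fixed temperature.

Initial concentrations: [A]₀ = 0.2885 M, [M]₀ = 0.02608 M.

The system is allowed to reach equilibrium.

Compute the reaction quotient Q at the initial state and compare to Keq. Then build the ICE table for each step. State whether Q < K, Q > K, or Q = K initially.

Q₀ = 6.1486e-05 vs Keq = 1.0640e+04 ⇒ Q<K, forward
Step 1:
                  A         M
  I          0.2885   0.02608
  C         -0.2884    0.8653
  E       6.6565e-05    0.8914
  solve Keq expr → x = 0.2884; check Q = 1.0640e+04

Q₀ = 6.1486e-05; Q < K (proceeds forward)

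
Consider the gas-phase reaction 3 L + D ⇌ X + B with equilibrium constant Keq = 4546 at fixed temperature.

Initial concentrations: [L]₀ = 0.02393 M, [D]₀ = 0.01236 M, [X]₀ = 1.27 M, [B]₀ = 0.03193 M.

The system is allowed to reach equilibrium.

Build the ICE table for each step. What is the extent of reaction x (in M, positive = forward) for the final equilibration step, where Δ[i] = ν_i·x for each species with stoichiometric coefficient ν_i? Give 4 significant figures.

Q₀ = 2.3942e+05 vs Keq = 4546 ⇒ Q>K, reverse
Step 1:
                   L          D          X          B
  Initial    0.02393    0.01236       1.27    0.03193
  Change     0.03663    0.01221   -0.01221   -0.01221
  Equil      0.06056    0.02457      1.258    0.01972
  solve Keq expr → x = -0.01221; check Q = 4546

x = -0.01221 M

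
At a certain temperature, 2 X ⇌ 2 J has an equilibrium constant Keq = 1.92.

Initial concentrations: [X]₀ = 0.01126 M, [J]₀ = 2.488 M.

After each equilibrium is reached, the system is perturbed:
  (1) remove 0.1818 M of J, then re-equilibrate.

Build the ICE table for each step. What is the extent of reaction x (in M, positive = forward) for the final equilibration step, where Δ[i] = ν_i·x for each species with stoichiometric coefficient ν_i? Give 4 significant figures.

x = 0.0381 M

Q₀ = 4.8823e+04 vs Keq = 1.92 ⇒ Q>K, reverse
Step 1:
                    X           J
  I           0.01126       2.488
  C             1.036      -1.036
  E             1.048       1.452
  solve Keq expr → x = -0.5182; check Q = 1.92
Then remove 0.1818 M of J.
Step 2:
                    X           J
  I             1.048        1.27
  C          -0.07621     0.07621
  E            0.9714       1.346
  solve Keq expr → x = 0.0381; check Q = 1.92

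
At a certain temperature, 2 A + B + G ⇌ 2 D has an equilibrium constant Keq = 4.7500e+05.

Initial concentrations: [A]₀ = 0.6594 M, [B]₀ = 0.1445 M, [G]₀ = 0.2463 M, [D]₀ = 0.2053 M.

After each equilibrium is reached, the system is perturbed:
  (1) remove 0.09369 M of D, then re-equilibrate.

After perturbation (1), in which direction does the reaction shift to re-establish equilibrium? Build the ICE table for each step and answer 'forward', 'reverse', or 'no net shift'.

Q₀ = 2.724 vs Keq = 4.7500e+05 ⇒ Q<K, forward
Step 1:
                  A         B         G         D
  Initial    0.6594    0.1445    0.2463    0.2053
  Change    -0.2889   -0.1445   -0.1445    0.2889
  Equil      0.3705 3.6791e-05    0.1018    0.4942
  solve Keq expr → x = 0.1445; check Q = 4.7500e+05
Then remove 0.09369 M of D.
Step 2:
                  A         B         G         D
  Initial    0.3705 3.6791e-05    0.1018    0.4005
  Change  -2.5235e-05 -1.2617e-05 -1.2617e-05 2.5235e-05
  Equil      0.3704 2.4173e-05    0.1018    0.4006
  solve Keq expr → x = 1.2617e-05; check Q = 4.7500e+05

Direction: forward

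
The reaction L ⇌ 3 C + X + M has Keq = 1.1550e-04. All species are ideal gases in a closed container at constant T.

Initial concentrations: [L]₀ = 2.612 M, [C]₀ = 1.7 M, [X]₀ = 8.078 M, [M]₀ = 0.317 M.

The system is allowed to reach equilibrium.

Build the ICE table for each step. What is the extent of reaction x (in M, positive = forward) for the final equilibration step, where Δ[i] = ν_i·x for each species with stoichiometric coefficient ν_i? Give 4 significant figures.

x = -0.3169 M

Q₀ = 4.817 vs Keq = 1.1550e-04 ⇒ Q>K, reverse
Step 1:
                    L           C           X           M
  Initial       2.612         1.7       8.078       0.317
  Change       0.3169     -0.9507     -0.3169     -0.3169
  Equil         2.929      0.7493       7.761  1.0360e-04
  solve Keq expr → x = -0.3169; check Q = 1.1550e-04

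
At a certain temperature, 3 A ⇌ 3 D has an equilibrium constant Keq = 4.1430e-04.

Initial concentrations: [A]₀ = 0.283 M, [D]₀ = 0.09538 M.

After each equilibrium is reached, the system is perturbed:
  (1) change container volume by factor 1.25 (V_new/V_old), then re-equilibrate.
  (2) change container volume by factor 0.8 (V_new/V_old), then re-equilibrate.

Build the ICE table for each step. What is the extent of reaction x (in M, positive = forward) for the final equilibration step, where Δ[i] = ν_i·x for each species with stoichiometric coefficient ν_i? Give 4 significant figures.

x = 0 M

Q₀ = 0.03828 vs Keq = 4.1430e-04 ⇒ Q>K, reverse
Step 1:
                   A          D
  init         0.283    0.09538
  Δ          0.06913   -0.06913
  eq          0.3521    0.02625
  solve Keq expr → x = -0.02304; check Q = 4.1430e-04
Then change container volume by factor 1.25 (V_new/V_old).
Step 2:
                   A          D
  init        0.2817      0.021
  Δ                0          0
  eq          0.2817      0.021
  solve Keq expr → x = 0; check Q = 4.1430e-04
Then change container volume by factor 0.8 (V_new/V_old).
Step 3:
                   A          D
  init        0.3521    0.02625
  Δ                0          0
  eq          0.3521    0.02625
  solve Keq expr → x = 0; check Q = 4.1430e-04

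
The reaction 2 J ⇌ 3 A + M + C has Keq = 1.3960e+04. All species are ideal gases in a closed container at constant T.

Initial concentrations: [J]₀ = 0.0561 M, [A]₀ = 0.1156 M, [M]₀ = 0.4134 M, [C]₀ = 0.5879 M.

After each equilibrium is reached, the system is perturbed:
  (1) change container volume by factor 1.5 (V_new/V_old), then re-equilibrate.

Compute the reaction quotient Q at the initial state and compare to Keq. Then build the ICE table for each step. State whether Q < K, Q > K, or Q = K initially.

Q₀ = 0.1193; Q < K (proceeds forward)

Q₀ = 0.1193 vs Keq = 1.3960e+04 ⇒ Q<K, forward
Step 1:
                  J         A         M         C
  init       0.0561    0.1156    0.4134    0.5879
  Δ        -0.05571   0.08356   0.02785   0.02785
  eq      3.9212e-04    0.1992    0.4413    0.6158
  solve Keq expr → x = 0.02785; check Q = 1.3960e+04
Then change container volume by factor 1.5 (V_new/V_old).
Step 2:
                  J         A         M         C
  init    2.6141e-04    0.1328    0.2942    0.4105
  Δ       -1.1881e-04 1.7821e-04 5.9403e-05 5.9403e-05
  eq      1.4261e-04     0.133    0.2942    0.4106
  solve Keq expr → x = 5.9403e-05; check Q = 1.3960e+04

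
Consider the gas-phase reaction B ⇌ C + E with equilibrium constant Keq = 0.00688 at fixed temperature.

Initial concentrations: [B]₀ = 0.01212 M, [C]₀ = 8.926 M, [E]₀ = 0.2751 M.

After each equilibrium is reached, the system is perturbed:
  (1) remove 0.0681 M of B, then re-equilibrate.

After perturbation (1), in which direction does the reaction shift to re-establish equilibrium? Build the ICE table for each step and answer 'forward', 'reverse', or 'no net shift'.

Direction: reverse

Q₀ = 202.6 vs Keq = 0.00688 ⇒ Q>K, reverse
Step 1:
                   B          C          E
  init       0.01212      8.926     0.2751
  Δ           0.2749    -0.2749    -0.2749
  eq           0.287      8.651 2.2824e-04
  solve Keq expr → x = -0.2749; check Q = 0.00688
Then remove 0.0681 M of B.
Step 2:
                   B          C          E
  init        0.2189      8.651 2.2824e-04
  Δ       5.4114e-05 -5.4114e-05 -5.4114e-05
  eq          0.2189      8.651 1.7412e-04
  solve Keq expr → x = -5.4114e-05; check Q = 0.00688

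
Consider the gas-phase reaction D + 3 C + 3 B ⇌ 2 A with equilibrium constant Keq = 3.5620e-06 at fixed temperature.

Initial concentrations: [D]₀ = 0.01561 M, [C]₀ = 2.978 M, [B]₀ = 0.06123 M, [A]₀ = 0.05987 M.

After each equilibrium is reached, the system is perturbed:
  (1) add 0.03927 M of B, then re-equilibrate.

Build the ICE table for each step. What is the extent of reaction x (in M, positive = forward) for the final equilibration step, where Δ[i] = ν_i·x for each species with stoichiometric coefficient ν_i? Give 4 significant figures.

Q₀ = 37.87 vs Keq = 3.5620e-06 ⇒ Q>K, reverse
Step 1:
                  D         C         B         A
  Initial   0.01561     2.978   0.06123   0.05987
  Change    0.02987   0.08961   0.08961  -0.05974
  Equil     0.04548     3.068    0.1508 1.2670e-04
  solve Keq expr → x = -0.02987; check Q = 3.5620e-06
Then add 0.03927 M of B.
Step 2:
                  D         C         B         A
  Initial   0.04548     3.068    0.1901 1.2670e-04
  Change  -2.6199e-05 -7.8596e-05 -7.8596e-05 5.2398e-05
  Equil     0.04546     3.068      0.19 1.7909e-04
  solve Keq expr → x = 2.6199e-05; check Q = 3.5620e-06

x = 2.6199e-05 M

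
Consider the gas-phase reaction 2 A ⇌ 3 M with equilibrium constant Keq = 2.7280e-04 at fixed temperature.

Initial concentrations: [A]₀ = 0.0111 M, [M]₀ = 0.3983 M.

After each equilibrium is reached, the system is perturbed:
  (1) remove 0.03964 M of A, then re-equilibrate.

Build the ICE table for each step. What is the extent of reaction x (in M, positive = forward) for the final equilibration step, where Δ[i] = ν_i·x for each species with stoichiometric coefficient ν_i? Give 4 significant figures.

x = -8.7881e-04 M

Q₀ = 512.8 vs Keq = 2.7280e-04 ⇒ Q>K, reverse
Step 1:
                   A          M
  init        0.0111     0.3983
  Δ            0.248    -0.3719
  eq          0.2591    0.02636
  solve Keq expr → x = -0.124; check Q = 2.7280e-04
Then remove 0.03964 M of A.
Step 2:
                   A          M
  init        0.2194    0.02636
  Δ         0.001758  -0.002636
  eq          0.2212    0.02372
  solve Keq expr → x = -8.7881e-04; check Q = 2.7280e-04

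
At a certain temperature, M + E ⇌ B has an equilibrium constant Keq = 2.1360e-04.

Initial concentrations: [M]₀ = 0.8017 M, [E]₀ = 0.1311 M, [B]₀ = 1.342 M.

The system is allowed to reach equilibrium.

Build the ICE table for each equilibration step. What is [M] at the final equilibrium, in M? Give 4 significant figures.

Q₀ = 12.77 vs Keq = 2.1360e-04 ⇒ Q>K, reverse
Step 1:
                  M         E         B
  init       0.8017    0.1311     1.342
  Δ           1.341     1.341    -1.341
  eq          2.143     1.472 6.7400e-04
  solve Keq expr → x = -1.341; check Q = 2.1360e-04

[M]_eq = 2.143 M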